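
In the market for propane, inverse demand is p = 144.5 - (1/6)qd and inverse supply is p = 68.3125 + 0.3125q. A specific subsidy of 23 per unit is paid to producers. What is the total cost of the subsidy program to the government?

Government cost = 4761

Pre-subsidy: 144.5 - (1/6)q = 68.3125 + 0.3125q gives q* = 159 and p* = 118.
With the subsidy, sellers receive ps = pb + 23 for each unit, where pb is the price buyers pay.
On the curves, pb = 144.5 - (1/6)q and ps = 68.3125 + 0.3125q; the wedge ps − pb = 23 gives 68.3125 + 0.3125q − (144.5 - (1/6)q) = 23, so q' = 207.
Then pb = 144.5 − (1/6)·207 = 110 and ps = 68.3125 + 0.3125·207 = 133.
Government outlay = subsidy × quantity = 23 × 207 = 4761.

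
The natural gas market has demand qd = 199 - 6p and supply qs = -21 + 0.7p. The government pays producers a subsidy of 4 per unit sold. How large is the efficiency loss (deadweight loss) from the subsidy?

Pre-subsidy: 199 - 6p = -21 + 0.7p gives p* = 2200/67, q* = 133/67.
With the subsidy, sellers receive ps = pb + 4 for each unit, where pb is the price buyers pay.
Supply in terms of pb becomes qs = -21 + 0.7(pb + 4) = -18.2 + 0.7pb. Setting this equal to demand: 199 - 6pb = -18.2 + 0.7pb, so pb = 2172/67.
Sellers receive ps = 2172/67 + 4 = 2440/67; q' = 199 − 6·(2172/67) = 301/67.
The subsidy expands output by 301/67 − 133/67 = 168/67 past the efficient level; on those units the gap between marginal cost and willingness to pay runs from 0 up to 4.
DWL = ½ × 4 × 168/67 = 336/67.

Deadweight loss = 336/67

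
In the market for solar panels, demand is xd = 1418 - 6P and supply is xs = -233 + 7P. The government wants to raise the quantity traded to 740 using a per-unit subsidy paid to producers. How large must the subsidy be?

Required subsidy s = 26 per unit

At x = 740, invert demand for the buyer price: Pb = (1418 − 740)/6 = 113; invert supply for the seller price: Ps = (740 − (-233))/7 = 139.
The subsidy must fill the gap: s = Ps − Pb = 139 − 113 = 26.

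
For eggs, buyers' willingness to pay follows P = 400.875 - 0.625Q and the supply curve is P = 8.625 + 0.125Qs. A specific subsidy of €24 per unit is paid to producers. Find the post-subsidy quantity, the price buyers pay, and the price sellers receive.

Q' = 555; buyers pay €54; sellers receive €78

Pre-subsidy: 400.875 - 0.625Q = 8.625 + 0.125Q gives Q* = 523 and P* = 74.
With the subsidy, sellers receive Ps = Pb + 24 for each unit, where Pb is the price buyers pay.
On the curves, Pb = 400.875 - 0.625Q and Ps = 8.625 + 0.125Q; the wedge Ps − Pb = 24 gives 8.625 + 0.125Q − (400.875 - 0.625Q) = 24, so Q' = 555.
Then Pb = 400.875 − 0.625·555 = 54 and Ps = 8.625 + 0.125·555 = 78.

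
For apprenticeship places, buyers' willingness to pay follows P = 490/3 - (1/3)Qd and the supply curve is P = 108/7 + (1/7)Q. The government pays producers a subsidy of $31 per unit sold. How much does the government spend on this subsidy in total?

Government cost = $11646.7

Pre-subsidy: 490/3 - (1/3)Q = 108/7 + (1/7)Q gives Q* = 310.6 and P* = 59.8.
With the subsidy, sellers receive Ps = Pb + 31 for each unit, where Pb is the price buyers pay.
On the curves, Pb = 490/3 - (1/3)Q and Ps = 108/7 + (1/7)Q; the wedge Ps − Pb = 31 gives 108/7 + (1/7)Q − (490/3 - (1/3)Q) = 31, so Q' = 375.7.
Then Pb = 490/3 − (1/3)·375.7 = 38.1 and Ps = 108/7 + (1/7)·375.7 = 69.1.
Government outlay = subsidy × quantity = 31 × 375.7 = 11646.7.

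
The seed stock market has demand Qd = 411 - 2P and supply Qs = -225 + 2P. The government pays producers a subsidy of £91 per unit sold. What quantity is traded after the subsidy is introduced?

Q' = 184

Pre-subsidy: 411 - 2P = -225 + 2P gives P* = 159, Q* = 93.
With the subsidy, sellers receive Ps = Pb + 91 for each unit, where Pb is the price buyers pay.
Supply in terms of Pb becomes Qs = -225 + 2(Pb + 91) = -43 + 2Pb. Setting this equal to demand: 411 - 2Pb = -43 + 2Pb, so Pb = 113.5.
Sellers receive Ps = 113.5 + 91 = 204.5; Q' = 411 − 2·113.5 = 184.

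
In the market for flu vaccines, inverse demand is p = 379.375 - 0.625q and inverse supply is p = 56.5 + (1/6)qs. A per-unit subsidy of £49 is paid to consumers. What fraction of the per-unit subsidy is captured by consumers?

Consumer share = 15/19

Pre-subsidy: 379.375 - 0.625q = 56.5 + (1/6)q gives q* = 7749/19 and p* = 2365/19.
With the rebate, buyers effectively pay pb = ps − 49, where ps is the price sellers receive.
On the curves, pb = 379.375 - 0.625q and ps = 56.5 + (1/6)q; the wedge ps − pb = 49 gives 56.5 + (1/6)q − (379.375 - 0.625q) = 49, so q' = 8925/19.
Then pb = 379.375 − 0.625·(8925/19) = 1630/19 and ps = 56.5 + (1/6)·(8925/19) = 2561/19.
Buyers' price falls by p* − pb = 2365/19 − 1630/19 = 735/19; sellers' price rises by ps − p* = 2561/19 − 2365/19 = 196/19.
So consumers capture (735/19)/49 = 15/19 of each unit of subsidy.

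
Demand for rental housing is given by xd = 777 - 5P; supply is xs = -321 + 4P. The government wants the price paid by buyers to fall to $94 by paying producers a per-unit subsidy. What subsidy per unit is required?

Required subsidy s = $63 per unit

At a buyer price of 94, quantity demanded is 777 − 5·94 = 307.
Sellers supply 307 only when they receive Ps with -321 + 4·Ps = 307, i.e. Ps = 157.
s = Ps − Pb = 157 − 94 = 63.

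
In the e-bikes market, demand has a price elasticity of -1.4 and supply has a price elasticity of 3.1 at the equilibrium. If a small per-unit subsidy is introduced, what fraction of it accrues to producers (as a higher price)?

Producer share = 14/45

For a small subsidy around the equilibrium, the benefit split depends on the relative slopes, which at a point are proportional to the elasticities.
Buyer share = εs/(εs + |εd|) = 3.1/(3.1 + 1.4) = 31/45; seller share = |εd|/(εs + |εd|) = 14/45.
So producers capture 14/45 of the subsidy.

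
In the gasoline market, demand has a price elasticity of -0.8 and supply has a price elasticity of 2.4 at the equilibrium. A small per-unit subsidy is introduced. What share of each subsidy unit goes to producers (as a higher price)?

Producer share = 0.25

For a small subsidy around the equilibrium, the benefit split depends on the relative slopes, which at a point are proportional to the elasticities.
Buyer share = εs/(εs + |εd|) = 2.4/(2.4 + 0.8) = 0.75; seller share = |εd|/(εs + |εd|) = 0.25.
So producers capture 0.25 of the subsidy.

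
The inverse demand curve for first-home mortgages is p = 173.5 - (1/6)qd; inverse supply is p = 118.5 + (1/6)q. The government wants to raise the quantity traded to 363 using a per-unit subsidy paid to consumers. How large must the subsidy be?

At q = 363, from the demand curve buyers pay pb = 173.5 − (1/6)·363 = 113; from the supply curve sellers need ps = 118.5 + (1/6)·363 = 179.
The subsidy must fill the gap: s = ps − pb = 179 − 113 = 66.

Required subsidy s = 66 per unit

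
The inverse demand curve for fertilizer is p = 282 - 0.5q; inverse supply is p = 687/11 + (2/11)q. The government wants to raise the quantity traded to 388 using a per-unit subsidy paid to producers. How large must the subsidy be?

At q = 388, from the demand curve buyers pay pb = 282 − 0.5·388 = 88; from the supply curve sellers need ps = 687/11 + (2/11)·388 = 133.
The subsidy must fill the gap: s = ps − pb = 133 − 88 = 45.

Required subsidy s = 45 per unit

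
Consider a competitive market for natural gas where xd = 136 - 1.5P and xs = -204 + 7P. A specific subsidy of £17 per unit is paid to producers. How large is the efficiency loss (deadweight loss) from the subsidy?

Deadweight loss = £178.5

Pre-subsidy: 136 - 1.5P = -204 + 7P gives P* = 40, x* = 76.
With the subsidy, sellers receive Ps = Pb + 17 for each unit, where Pb is the price buyers pay.
Supply in terms of Pb becomes xs = -204 + 7(Pb + 17) = -85 + 7Pb. Setting this equal to demand: 136 - 1.5Pb = -85 + 7Pb, so Pb = 26.
Sellers receive Ps = 26 + 17 = 43; x' = 136 − 1.5·26 = 97.
The subsidy expands output by 97 − 76 = 21 past the efficient level; on those units the gap between marginal cost and willingness to pay runs from 0 up to 17.
DWL = ½ × 17 × 21 = 178.5.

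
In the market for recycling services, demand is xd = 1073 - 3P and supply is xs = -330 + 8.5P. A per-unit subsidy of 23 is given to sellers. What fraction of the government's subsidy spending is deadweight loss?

DWL / government spending = 51/1516

Pre-subsidy: 1073 - 3P = -330 + 8.5P gives P* = 122, x* = 707.
With the subsidy, sellers receive Ps = Pb + 23 for each unit, where Pb is the price buyers pay.
Supply in terms of Pb becomes xs = -330 + 8.5(Pb + 23) = -134.5 + 8.5Pb. Setting this equal to demand: 1073 - 3Pb = -134.5 + 8.5Pb, so Pb = 105.
Sellers receive Ps = 105 + 23 = 128; x' = 1073 − 3·105 = 758.
ΔCS = ½(707 + 758)(122 − 105) = 12452.5; ΔPS = ½(707 + 758)(128 − 122) = 4395.
Government spending = 23 × 758 = 17434.
DWL = ½ × 23 × (758 − 707) = 586.5; fraction = 586.5 / 17434 = 51/1516.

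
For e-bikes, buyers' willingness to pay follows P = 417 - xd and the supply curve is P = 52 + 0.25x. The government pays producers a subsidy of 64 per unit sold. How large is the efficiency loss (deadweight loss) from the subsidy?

Pre-subsidy: 417 - x = 52 + 0.25x gives x* = 292 and P* = 125.
With the subsidy, sellers receive Ps = Pb + 64 for each unit, where Pb is the price buyers pay.
On the curves, Pb = 417 - x and Ps = 52 + 0.25x; the wedge Ps − Pb = 64 gives 52 + 0.25x − (417 - x) = 64, so x' = 343.2.
Then Pb = 417 − 1·343.2 = 73.8 and Ps = 52 + 0.25·343.2 = 137.8.
The subsidy expands output by 343.2 − 292 = 51.2 past the efficient level; on those units the gap between marginal cost and willingness to pay runs from 0 up to 64.
DWL = ½ × 64 × 51.2 = 1638.4.

Deadweight loss = 1638.4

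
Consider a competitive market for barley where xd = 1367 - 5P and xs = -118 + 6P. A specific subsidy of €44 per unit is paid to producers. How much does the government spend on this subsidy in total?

Government cost = €35728

Pre-subsidy: 1367 - 5P = -118 + 6P gives P* = 135, x* = 692.
With the subsidy, sellers receive Ps = Pb + 44 for each unit, where Pb is the price buyers pay.
Supply in terms of Pb becomes xs = -118 + 6(Pb + 44) = 146 + 6Pb. Setting this equal to demand: 1367 - 5Pb = 146 + 6Pb, so Pb = 111.
Sellers receive Ps = 111 + 44 = 155; x' = 1367 − 5·111 = 812.
Government outlay = subsidy × quantity = 44 × 812 = 35728.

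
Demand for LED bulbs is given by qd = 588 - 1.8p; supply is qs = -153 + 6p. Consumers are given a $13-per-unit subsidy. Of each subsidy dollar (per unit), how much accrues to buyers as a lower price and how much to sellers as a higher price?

Buyers gain $10 per unit; sellers gain $3 per unit

Pre-subsidy: 588 - 1.8p = -153 + 6p gives p* = 95, q* = 417.
With the rebate, buyers effectively pay pb = ps − 13, where ps is the price sellers receive.
Demand in terms of ps becomes qd = 588 − 1.8(ps − 13) = 611.4 - 1.8ps. Setting this equal to supply: 611.4 - 1.8ps = -153 + 6ps, so ps = 98.
Buyers pay pb = 98 − 13 = 85; q' = -153 + 6·98 = 435.
Buyers' price falls by p* − pb = 95 − 85 = 10; sellers' price rises by ps − p* = 98 − 95 = 3.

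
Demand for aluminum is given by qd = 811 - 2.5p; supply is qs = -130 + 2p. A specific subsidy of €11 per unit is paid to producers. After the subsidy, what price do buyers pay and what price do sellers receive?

Buyers pay 1838/9; sellers receive 1937/9

Pre-subsidy: 811 - 2.5p = -130 + 2p gives p* = 1882/9, q* = 2594/9.
With the subsidy, sellers receive ps = pb + 11 for each unit, where pb is the price buyers pay.
Supply in terms of pb becomes qs = -130 + 2(pb + 11) = -108 + 2pb. Setting this equal to demand: 811 - 2.5pb = -108 + 2pb, so pb = 1838/9.
Sellers receive ps = 1838/9 + 11 = 1937/9; q' = 811 − 2.5·(1838/9) = 2704/9.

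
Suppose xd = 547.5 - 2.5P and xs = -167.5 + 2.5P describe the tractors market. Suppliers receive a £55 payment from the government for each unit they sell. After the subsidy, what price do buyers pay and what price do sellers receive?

Pre-subsidy: 547.5 - 2.5P = -167.5 + 2.5P gives P* = 143, x* = 190.
With the subsidy, sellers receive Ps = Pb + 55 for each unit, where Pb is the price buyers pay.
Supply in terms of Pb becomes xs = -167.5 + 2.5(Pb + 55) = -30 + 2.5Pb. Setting this equal to demand: 547.5 - 2.5Pb = -30 + 2.5Pb, so Pb = 115.5.
Sellers receive Ps = 115.5 + 55 = 170.5; x' = 547.5 − 2.5·115.5 = 258.75.

Buyers pay £115.5; sellers receive £170.5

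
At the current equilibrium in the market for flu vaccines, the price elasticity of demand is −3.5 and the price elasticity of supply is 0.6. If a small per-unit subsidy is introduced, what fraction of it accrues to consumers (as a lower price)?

Consumer share = 6/41

For a small subsidy around the equilibrium, the benefit split depends on the relative slopes, which at a point are proportional to the elasticities.
Buyer share = εs/(εs + |εd|) = 0.6/(0.6 + 3.5) = 6/41; seller share = |εd|/(εs + |εd|) = 35/41.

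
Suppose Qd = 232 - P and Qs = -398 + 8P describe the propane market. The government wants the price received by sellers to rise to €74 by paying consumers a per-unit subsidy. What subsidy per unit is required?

At a seller price of 74, quantity supplied is -398 + 8·74 = 194.
Buyers absorb 194 only when they pay Pb with 232 − 1·Pb = 194, i.e. Pb = 38.
s = Ps − Pb = 74 − 38 = 36.

Required subsidy s = €36 per unit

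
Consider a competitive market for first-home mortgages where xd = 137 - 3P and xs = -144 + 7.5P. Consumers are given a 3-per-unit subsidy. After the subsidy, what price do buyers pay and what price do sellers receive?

Pre-subsidy: 137 - 3P = -144 + 7.5P gives P* = 562/21, x* = 397/7.
With the rebate, buyers effectively pay Pb = Ps − 3, where Ps is the price sellers receive.
Demand in terms of Ps becomes xd = 137 − 3(Ps − 3) = 146 - 3Ps. Setting this equal to supply: 146 - 3Ps = -144 + 7.5Ps, so Ps = 580/21.
Buyers pay Pb = 580/21 − 3 = 517/21; x' = -144 + 7.5·(580/21) = 442/7.

Buyers pay 517/21; sellers receive 580/21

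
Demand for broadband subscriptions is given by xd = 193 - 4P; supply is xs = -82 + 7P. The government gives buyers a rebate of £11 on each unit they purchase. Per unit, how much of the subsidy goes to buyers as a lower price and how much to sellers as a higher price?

Buyers gain £7 per unit; sellers gain £4 per unit

Pre-subsidy: 193 - 4P = -82 + 7P gives P* = 25, x* = 93.
With the rebate, buyers effectively pay Pb = Ps − 11, where Ps is the price sellers receive.
Demand in terms of Ps becomes xd = 193 − 4(Ps − 11) = 237 - 4Ps. Setting this equal to supply: 237 - 4Ps = -82 + 7Ps, so Ps = 29.
Buyers pay Pb = 29 − 11 = 18; x' = -82 + 7·29 = 121.
Buyers' price falls by P* − Pb = 25 − 18 = 7; sellers' price rises by Ps − P* = 29 − 25 = 4.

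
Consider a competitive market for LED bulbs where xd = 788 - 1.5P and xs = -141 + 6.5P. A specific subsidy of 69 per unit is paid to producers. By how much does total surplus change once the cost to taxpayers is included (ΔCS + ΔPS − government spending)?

Net change in total surplus = -2901.234375

Pre-subsidy: 788 - 1.5P = -141 + 6.5P gives P* = 116.125, x* = 613.8125.
With the subsidy, sellers receive Ps = Pb + 69 for each unit, where Pb is the price buyers pay.
Supply in terms of Pb becomes xs = -141 + 6.5(Pb + 69) = 307.5 + 6.5Pb. Setting this equal to demand: 788 - 1.5Pb = 307.5 + 6.5Pb, so Pb = 60.0625.
Sellers receive Ps = 60.0625 + 69 = 129.0625; x' = 788 − 1.5·60.0625 = 697.90625.
ΔCS = ½(613.8125 + 697.90625)(116.125 − 60.0625) = 36769.1162109375; ΔPS = ½(613.8125 + 697.90625)(129.0625 − 116.125) = 8485.1806640625.
Government spending = 69 × 697.90625 = 48155.53125.
Net change = 36769.1162109375 + 8485.1806640625 − 48155.53125 = -2901.234375. The loss equals the DWL triangle ½·69·84.09375.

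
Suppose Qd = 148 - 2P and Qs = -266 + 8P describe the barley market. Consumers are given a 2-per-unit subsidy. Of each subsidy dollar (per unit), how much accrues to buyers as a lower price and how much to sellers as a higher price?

Buyers gain 1.6 per unit; sellers gain 0.4 per unit

Pre-subsidy: 148 - 2P = -266 + 8P gives P* = 41.4, Q* = 65.2.
With the rebate, buyers effectively pay Pb = Ps − 2, where Ps is the price sellers receive.
Demand in terms of Ps becomes Qd = 148 − 2(Ps − 2) = 152 - 2Ps. Setting this equal to supply: 152 - 2Ps = -266 + 8Ps, so Ps = 41.8.
Buyers pay Pb = 41.8 − 2 = 39.8; Q' = -266 + 8·41.8 = 68.4.
Buyers' price falls by P* − Pb = 41.4 − 39.8 = 1.6; sellers' price rises by Ps − P* = 41.8 − 41.4 = 0.4.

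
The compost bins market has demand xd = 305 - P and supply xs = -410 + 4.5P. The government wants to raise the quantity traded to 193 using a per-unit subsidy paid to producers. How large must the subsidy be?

Required subsidy s = 22 per unit

At x = 193, invert demand for the buyer price: Pb = (305 − 193)/1 = 112; invert supply for the seller price: Ps = (193 − (-410))/4.5 = 134.
The subsidy must fill the gap: s = Ps − Pb = 134 − 112 = 22.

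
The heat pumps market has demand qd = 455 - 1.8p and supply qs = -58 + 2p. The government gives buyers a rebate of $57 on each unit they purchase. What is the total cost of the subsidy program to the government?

Government cost = $15162

Pre-subsidy: 455 - 1.8p = -58 + 2p gives p* = 135, q* = 212.
With the rebate, buyers effectively pay pb = ps − 57, where ps is the price sellers receive.
Demand in terms of ps becomes qd = 455 − 1.8(ps − 57) = 557.6 - 1.8ps. Setting this equal to supply: 557.6 - 1.8ps = -58 + 2ps, so ps = 162.
Buyers pay pb = 162 − 57 = 105; q' = -58 + 2·162 = 266.
Government outlay = subsidy × quantity = 57 × 266 = 15162.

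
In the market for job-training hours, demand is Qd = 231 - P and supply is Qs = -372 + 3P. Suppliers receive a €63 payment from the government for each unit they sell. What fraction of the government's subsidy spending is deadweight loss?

DWL / government spending = 63/340

Pre-subsidy: 231 - P = -372 + 3P gives P* = 150.75, Q* = 80.25.
With the subsidy, sellers receive Ps = Pb + 63 for each unit, where Pb is the price buyers pay.
Supply in terms of Pb becomes Qs = -372 + 3(Pb + 63) = -183 + 3Pb. Setting this equal to demand: 231 - Pb = -183 + 3Pb, so Pb = 103.5.
Sellers receive Ps = 103.5 + 63 = 166.5; Q' = 231 − 1·103.5 = 127.5.
ΔCS = ½(80.25 + 127.5)(150.75 − 103.5) = 4908.09375; ΔPS = ½(80.25 + 127.5)(166.5 − 150.75) = 1636.03125.
Government spending = 63 × 127.5 = 8032.5.
DWL = ½ × 63 × (127.5 − 80.25) = 1488.375; fraction = 1488.375 / 8032.5 = 63/340.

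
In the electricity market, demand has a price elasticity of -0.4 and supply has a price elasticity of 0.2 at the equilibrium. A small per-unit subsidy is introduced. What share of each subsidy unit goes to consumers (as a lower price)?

For a small subsidy around the equilibrium, the benefit split depends on the relative slopes, which at a point are proportional to the elasticities.
Buyer share = εs/(εs + |εd|) = 0.2/(0.2 + 0.4) = 1/3; seller share = |εd|/(εs + |εd|) = 2/3.

Consumer share = 1/3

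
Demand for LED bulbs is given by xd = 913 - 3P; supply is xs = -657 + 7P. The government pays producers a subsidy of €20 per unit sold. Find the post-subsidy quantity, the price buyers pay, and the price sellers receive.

x' = 484; buyers pay €143; sellers receive €163

Pre-subsidy: 913 - 3P = -657 + 7P gives P* = 157, x* = 442.
With the subsidy, sellers receive Ps = Pb + 20 for each unit, where Pb is the price buyers pay.
Supply in terms of Pb becomes xs = -657 + 7(Pb + 20) = -517 + 7Pb. Setting this equal to demand: 913 - 3Pb = -517 + 7Pb, so Pb = 143.
Sellers receive Ps = 143 + 20 = 163; x' = 913 − 3·143 = 484.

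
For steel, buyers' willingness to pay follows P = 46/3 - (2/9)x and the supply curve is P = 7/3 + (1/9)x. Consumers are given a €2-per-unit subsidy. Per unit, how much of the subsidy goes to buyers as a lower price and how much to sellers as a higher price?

Buyers gain 4/3 per unit; sellers gain 2/3 per unit

Pre-subsidy: 46/3 - (2/9)x = 7/3 + (1/9)x gives x* = 39 and P* = 20/3.
With the rebate, buyers effectively pay Pb = Ps − 2, where Ps is the price sellers receive.
On the curves, Pb = 46/3 - (2/9)x and Ps = 7/3 + (1/9)x; the wedge Ps − Pb = 2 gives 7/3 + (1/9)x − (46/3 - (2/9)x) = 2, so x' = 45.
Then Pb = 46/3 − (2/9)·45 = 16/3 and Ps = 7/3 + (1/9)·45 = 22/3.
Buyers' price falls by P* − Pb = 20/3 − 16/3 = 4/3; sellers' price rises by Ps − P* = 22/3 − 20/3 = 2/3.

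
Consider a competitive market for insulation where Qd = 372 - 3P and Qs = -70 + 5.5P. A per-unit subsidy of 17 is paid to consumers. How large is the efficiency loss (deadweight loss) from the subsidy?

Deadweight loss = 280.5

Pre-subsidy: 372 - 3P = -70 + 5.5P gives P* = 52, Q* = 216.
With the rebate, buyers effectively pay Pb = Ps − 17, where Ps is the price sellers receive.
Demand in terms of Ps becomes Qd = 372 − 3(Ps − 17) = 423 - 3Ps. Setting this equal to supply: 423 - 3Ps = -70 + 5.5Ps, so Ps = 58.
Buyers pay Pb = 58 − 17 = 41; Q' = -70 + 5.5·58 = 249.
The subsidy expands output by 249 − 216 = 33 past the efficient level; on those units the gap between marginal cost and willingness to pay runs from 0 up to 17.
DWL = ½ × 17 × 33 = 280.5.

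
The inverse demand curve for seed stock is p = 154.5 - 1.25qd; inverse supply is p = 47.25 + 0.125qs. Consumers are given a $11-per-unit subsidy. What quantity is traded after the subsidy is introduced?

q' = 86

Pre-subsidy: 154.5 - 1.25q = 47.25 + 0.125q gives q* = 78 and p* = 57.
With the rebate, buyers effectively pay pb = ps − 11, where ps is the price sellers receive.
On the curves, pb = 154.5 - 1.25q and ps = 47.25 + 0.125q; the wedge ps − pb = 11 gives 47.25 + 0.125q − (154.5 - 1.25q) = 11, so q' = 86.
Then pb = 154.5 − 1.25·86 = 47 and ps = 47.25 + 0.125·86 = 58.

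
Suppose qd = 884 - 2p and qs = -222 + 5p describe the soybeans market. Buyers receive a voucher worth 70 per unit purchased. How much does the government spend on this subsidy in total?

Government cost = 46760

Pre-subsidy: 884 - 2p = -222 + 5p gives p* = 158, q* = 568.
With the rebate, buyers effectively pay pb = ps − 70, where ps is the price sellers receive.
Demand in terms of ps becomes qd = 884 − 2(ps − 70) = 1024 - 2ps. Setting this equal to supply: 1024 - 2ps = -222 + 5ps, so ps = 178.
Buyers pay pb = 178 − 70 = 108; q' = -222 + 5·178 = 668.
Government outlay = subsidy × quantity = 70 × 668 = 46760.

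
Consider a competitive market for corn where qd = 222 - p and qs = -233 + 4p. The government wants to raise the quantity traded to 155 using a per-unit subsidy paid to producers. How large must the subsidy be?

Required subsidy s = 30 per unit

At q = 155, invert demand for the buyer price: pb = (222 − 155)/1 = 67; invert supply for the seller price: ps = (155 − (-233))/4 = 97.
The subsidy must fill the gap: s = ps − pb = 97 − 67 = 30.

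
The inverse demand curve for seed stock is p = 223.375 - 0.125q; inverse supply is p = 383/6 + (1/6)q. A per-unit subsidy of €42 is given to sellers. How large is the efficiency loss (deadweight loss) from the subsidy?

Pre-subsidy: 223.375 - 0.125q = 383/6 + (1/6)q gives q* = 547 and p* = 155.
With the subsidy, sellers receive ps = pb + 42 for each unit, where pb is the price buyers pay.
On the curves, pb = 223.375 - 0.125q and ps = 383/6 + (1/6)q; the wedge ps − pb = 42 gives 383/6 + (1/6)q − (223.375 - 0.125q) = 42, so q' = 691.
Then pb = 223.375 − 0.125·691 = 137 and ps = 383/6 + (1/6)·691 = 179.
The subsidy expands output by 691 − 547 = 144 past the efficient level; on those units the gap between marginal cost and willingness to pay runs from 0 up to 42.
DWL = ½ × 42 × 144 = 3024.

Deadweight loss = €3024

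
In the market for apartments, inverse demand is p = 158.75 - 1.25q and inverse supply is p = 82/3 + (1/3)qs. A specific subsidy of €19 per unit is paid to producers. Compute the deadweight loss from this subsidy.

Deadweight loss = €114

Pre-subsidy: 158.75 - 1.25q = 82/3 + (1/3)q gives q* = 83 and p* = 55.
With the subsidy, sellers receive ps = pb + 19 for each unit, where pb is the price buyers pay.
On the curves, pb = 158.75 - 1.25q and ps = 82/3 + (1/3)q; the wedge ps − pb = 19 gives 82/3 + (1/3)q − (158.75 - 1.25q) = 19, so q' = 95.
Then pb = 158.75 − 1.25·95 = 40 and ps = 82/3 + (1/3)·95 = 59.
The subsidy expands output by 95 − 83 = 12 past the efficient level; on those units the gap between marginal cost and willingness to pay runs from 0 up to 19.
DWL = ½ × 19 × 12 = 114.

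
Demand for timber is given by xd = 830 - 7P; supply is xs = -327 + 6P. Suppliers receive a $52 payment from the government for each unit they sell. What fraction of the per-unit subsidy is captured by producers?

Pre-subsidy: 830 - 7P = -327 + 6P gives P* = 89, x* = 207.
With the subsidy, sellers receive Ps = Pb + 52 for each unit, where Pb is the price buyers pay.
Supply in terms of Pb becomes xs = -327 + 6(Pb + 52) = -15 + 6Pb. Setting this equal to demand: 830 - 7Pb = -15 + 6Pb, so Pb = 65.
Sellers receive Ps = 65 + 52 = 117; x' = 830 − 7·65 = 375.
Buyers' price falls by P* − Pb = 89 − 65 = 24; sellers' price rises by Ps − P* = 117 − 89 = 28.
So producers capture 28/52 = 7/13 of each unit of subsidy.

Producer share = 7/13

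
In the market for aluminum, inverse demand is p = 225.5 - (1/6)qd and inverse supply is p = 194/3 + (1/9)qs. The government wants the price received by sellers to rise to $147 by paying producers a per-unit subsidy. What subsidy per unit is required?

At a seller price of 147, quantity supplied is -582 + 9·147 = 741.
Buyers absorb 741 only when they pay pb = 225.5 − (1/6)·741 = 102.
s = ps − pb = 147 − 102 = 45.

Required subsidy s = $45 per unit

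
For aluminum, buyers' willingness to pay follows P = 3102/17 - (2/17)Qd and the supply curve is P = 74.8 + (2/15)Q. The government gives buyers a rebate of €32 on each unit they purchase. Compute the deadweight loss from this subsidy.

Deadweight loss = €2040

Pre-subsidy: 3102/17 - (2/17)Q = 74.8 + (2/15)Q gives Q* = 429 and P* = 132.
With the rebate, buyers effectively pay Pb = Ps − 32, where Ps is the price sellers receive.
On the curves, Pb = 3102/17 - (2/17)Q and Ps = 74.8 + (2/15)Q; the wedge Ps − Pb = 32 gives 74.8 + (2/15)Q − (3102/17 - (2/17)Q) = 32, so Q' = 556.5.
Then Pb = 3102/17 − (2/17)·556.5 = 117 and Ps = 74.8 + (2/15)·556.5 = 149.
The subsidy expands output by 556.5 − 429 = 127.5 past the efficient level; on those units the gap between marginal cost and willingness to pay runs from 0 up to 32.
DWL = ½ × 32 × 127.5 = 2040.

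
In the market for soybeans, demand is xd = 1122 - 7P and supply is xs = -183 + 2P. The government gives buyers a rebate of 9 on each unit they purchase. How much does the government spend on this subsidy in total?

Pre-subsidy: 1122 - 7P = -183 + 2P gives P* = 145, x* = 107.
With the rebate, buyers effectively pay Pb = Ps − 9, where Ps is the price sellers receive.
Demand in terms of Ps becomes xd = 1122 − 7(Ps − 9) = 1185 - 7Ps. Setting this equal to supply: 1185 - 7Ps = -183 + 2Ps, so Ps = 152.
Buyers pay Pb = 152 − 9 = 143; x' = -183 + 2·152 = 121.
Government outlay = subsidy × quantity = 9 × 121 = 1089.

Government cost = 1089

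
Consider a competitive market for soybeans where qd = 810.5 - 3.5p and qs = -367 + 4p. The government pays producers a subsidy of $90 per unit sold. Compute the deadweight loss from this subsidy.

Pre-subsidy: 810.5 - 3.5p = -367 + 4p gives p* = 157, q* = 261.
With the subsidy, sellers receive ps = pb + 90 for each unit, where pb is the price buyers pay.
Supply in terms of pb becomes qs = -367 + 4(pb + 90) = -7 + 4pb. Setting this equal to demand: 810.5 - 3.5pb = -7 + 4pb, so pb = 109.
Sellers receive ps = 109 + 90 = 199; q' = 810.5 − 3.5·109 = 429.
The subsidy expands output by 429 − 261 = 168 past the efficient level; on those units the gap between marginal cost and willingness to pay runs from 0 up to 90.
DWL = ½ × 90 × 168 = 7560.

Deadweight loss = $7560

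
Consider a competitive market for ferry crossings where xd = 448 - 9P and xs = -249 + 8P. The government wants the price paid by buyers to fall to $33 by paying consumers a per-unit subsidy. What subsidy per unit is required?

At a buyer price of 33, quantity demanded is 448 − 9·33 = 151.
Sellers supply 151 only when they receive Ps with -249 + 8·Ps = 151, i.e. Ps = 50.
s = Ps − Pb = 50 − 33 = 17.

Required subsidy s = $17 per unit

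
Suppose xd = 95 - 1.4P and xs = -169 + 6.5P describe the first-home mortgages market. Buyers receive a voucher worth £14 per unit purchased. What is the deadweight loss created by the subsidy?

Deadweight loss = 8918/79

Pre-subsidy: 95 - 1.4P = -169 + 6.5P gives P* = 2640/79, x* = 3809/79.
With the rebate, buyers effectively pay Pb = Ps − 14, where Ps is the price sellers receive.
Demand in terms of Ps becomes xd = 95 − 1.4(Ps − 14) = 114.6 - 1.4Ps. Setting this equal to supply: 114.6 - 1.4Ps = -169 + 6.5Ps, so Ps = 2836/79.
Buyers pay Pb = 2836/79 − 14 = 1730/79; x' = -169 + 6.5·(2836/79) = 5083/79.
The subsidy expands output by 5083/79 − 3809/79 = 1274/79 past the efficient level; on those units the gap between marginal cost and willingness to pay runs from 0 up to 14.
DWL = ½ × 14 × 1274/79 = 8918/79.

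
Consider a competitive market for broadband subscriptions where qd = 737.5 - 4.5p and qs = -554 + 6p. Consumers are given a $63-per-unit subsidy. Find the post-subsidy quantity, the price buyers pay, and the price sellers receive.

Pre-subsidy: 737.5 - 4.5p = -554 + 6p gives p* = 123, q* = 184.
With the rebate, buyers effectively pay pb = ps − 63, where ps is the price sellers receive.
Demand in terms of ps becomes qd = 737.5 − 4.5(ps − 63) = 1021 - 4.5ps. Setting this equal to supply: 1021 - 4.5ps = -554 + 6ps, so ps = 150.
Buyers pay pb = 150 − 63 = 87; q' = -554 + 6·150 = 346.

q' = 346; buyers pay $87; sellers receive $150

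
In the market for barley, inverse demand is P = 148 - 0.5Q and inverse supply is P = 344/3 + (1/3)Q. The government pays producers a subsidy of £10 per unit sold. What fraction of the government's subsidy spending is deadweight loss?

DWL / government spending = 3/26

Pre-subsidy: 148 - 0.5Q = 344/3 + (1/3)Q gives Q* = 40 and P* = 128.
With the subsidy, sellers receive Ps = Pb + 10 for each unit, where Pb is the price buyers pay.
On the curves, Pb = 148 - 0.5Q and Ps = 344/3 + (1/3)Q; the wedge Ps − Pb = 10 gives 344/3 + (1/3)Q − (148 - 0.5Q) = 10, so Q' = 52.
Then Pb = 148 − 0.5·52 = 122 and Ps = 344/3 + (1/3)·52 = 132.
ΔCS = ½(40 + 52)(128 − 122) = 276; ΔPS = ½(40 + 52)(132 − 128) = 184.
Government spending = 10 × 52 = 520.
DWL = ½ × 10 × (52 − 40) = 60; fraction = 60 / 520 = 3/26.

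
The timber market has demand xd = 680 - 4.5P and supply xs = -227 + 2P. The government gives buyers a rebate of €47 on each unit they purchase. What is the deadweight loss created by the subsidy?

Deadweight loss = 19881/13

Pre-subsidy: 680 - 4.5P = -227 + 2P gives P* = 1814/13, x* = 677/13.
With the rebate, buyers effectively pay Pb = Ps − 47, where Ps is the price sellers receive.
Demand in terms of Ps becomes xd = 680 − 4.5(Ps − 47) = 891.5 - 4.5Ps. Setting this equal to supply: 891.5 - 4.5Ps = -227 + 2Ps, so Ps = 2237/13.
Buyers pay Pb = 2237/13 − 47 = 1626/13; x' = -227 + 2·(2237/13) = 1523/13.
The subsidy expands output by 1523/13 − 677/13 = 846/13 past the efficient level; on those units the gap between marginal cost and willingness to pay runs from 0 up to 47.
DWL = ½ × 47 × 846/13 = 19881/13.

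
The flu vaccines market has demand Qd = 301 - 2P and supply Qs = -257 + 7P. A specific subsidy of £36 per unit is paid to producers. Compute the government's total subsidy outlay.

Government cost = £8388

Pre-subsidy: 301 - 2P = -257 + 7P gives P* = 62, Q* = 177.
With the subsidy, sellers receive Ps = Pb + 36 for each unit, where Pb is the price buyers pay.
Supply in terms of Pb becomes Qs = -257 + 7(Pb + 36) = -5 + 7Pb. Setting this equal to demand: 301 - 2Pb = -5 + 7Pb, so Pb = 34.
Sellers receive Ps = 34 + 36 = 70; Q' = 301 − 2·34 = 233.
Government outlay = subsidy × quantity = 36 × 233 = 8388.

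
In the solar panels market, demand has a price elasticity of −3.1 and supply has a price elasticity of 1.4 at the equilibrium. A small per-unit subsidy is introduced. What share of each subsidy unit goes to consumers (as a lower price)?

For a small subsidy around the equilibrium, the benefit split depends on the relative slopes, which at a point are proportional to the elasticities.
Buyer share = εs/(εs + |εd|) = 1.4/(1.4 + 3.1) = 14/45; seller share = |εd|/(εs + |εd|) = 31/45.

Consumer share = 14/45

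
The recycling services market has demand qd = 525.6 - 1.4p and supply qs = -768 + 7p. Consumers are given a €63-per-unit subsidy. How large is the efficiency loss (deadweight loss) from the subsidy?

Deadweight loss = €2315.25

Pre-subsidy: 525.6 - 1.4p = -768 + 7p gives p* = 154, q* = 310.
With the rebate, buyers effectively pay pb = ps − 63, where ps is the price sellers receive.
Demand in terms of ps becomes qd = 525.6 − 1.4(ps − 63) = 613.8 - 1.4ps. Setting this equal to supply: 613.8 - 1.4ps = -768 + 7ps, so ps = 164.5.
Buyers pay pb = 164.5 − 63 = 101.5; q' = -768 + 7·164.5 = 383.5.
The subsidy expands output by 383.5 − 310 = 73.5 past the efficient level; on those units the gap between marginal cost and willingness to pay runs from 0 up to 63.
DWL = ½ × 63 × 73.5 = 2315.25.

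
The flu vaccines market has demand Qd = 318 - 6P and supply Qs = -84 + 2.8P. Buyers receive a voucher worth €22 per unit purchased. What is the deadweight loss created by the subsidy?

Pre-subsidy: 318 - 6P = -84 + 2.8P gives P* = 1005/22, Q* = 483/11.
With the rebate, buyers effectively pay Pb = Ps − 22, where Ps is the price sellers receive.
Demand in terms of Ps becomes Qd = 318 − 6(Ps − 22) = 450 - 6Ps. Setting this equal to supply: 450 - 6Ps = -84 + 2.8Ps, so Ps = 1335/22.
Buyers pay Pb = 1335/22 − 22 = 851/22; Q' = -84 + 2.8·(1335/22) = 945/11.
The subsidy expands output by 945/11 − 483/11 = 42 past the efficient level; on those units the gap between marginal cost and willingness to pay runs from 0 up to 22.
DWL = ½ × 22 × 42 = 462.

Deadweight loss = €462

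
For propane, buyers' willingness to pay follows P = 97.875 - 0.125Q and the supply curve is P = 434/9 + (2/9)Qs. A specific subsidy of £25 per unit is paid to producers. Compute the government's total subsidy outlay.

Government cost = £5375

Pre-subsidy: 97.875 - 0.125Q = 434/9 + (2/9)Q gives Q* = 143 and P* = 80.
With the subsidy, sellers receive Ps = Pb + 25 for each unit, where Pb is the price buyers pay.
On the curves, Pb = 97.875 - 0.125Q and Ps = 434/9 + (2/9)Q; the wedge Ps − Pb = 25 gives 434/9 + (2/9)Q − (97.875 - 0.125Q) = 25, so Q' = 215.
Then Pb = 97.875 − 0.125·215 = 71 and Ps = 434/9 + (2/9)·215 = 96.
Government outlay = subsidy × quantity = 25 × 215 = 5375.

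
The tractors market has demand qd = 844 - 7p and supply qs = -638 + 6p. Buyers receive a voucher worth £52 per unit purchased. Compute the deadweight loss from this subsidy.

Deadweight loss = £4368

Pre-subsidy: 844 - 7p = -638 + 6p gives p* = 114, q* = 46.
With the rebate, buyers effectively pay pb = ps − 52, where ps is the price sellers receive.
Demand in terms of ps becomes qd = 844 − 7(ps − 52) = 1208 - 7ps. Setting this equal to supply: 1208 - 7ps = -638 + 6ps, so ps = 142.
Buyers pay pb = 142 − 52 = 90; q' = -638 + 6·142 = 214.
The subsidy expands output by 214 − 46 = 168 past the efficient level; on those units the gap between marginal cost and willingness to pay runs from 0 up to 52.
DWL = ½ × 52 × 168 = 4368.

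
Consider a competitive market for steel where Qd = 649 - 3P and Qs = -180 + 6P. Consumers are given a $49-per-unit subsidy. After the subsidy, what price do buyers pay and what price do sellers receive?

Buyers pay 535/9; sellers receive 976/9

Pre-subsidy: 649 - 3P = -180 + 6P gives P* = 829/9, Q* = 1118/3.
With the rebate, buyers effectively pay Pb = Ps − 49, where Ps is the price sellers receive.
Demand in terms of Ps becomes Qd = 649 − 3(Ps − 49) = 796 - 3Ps. Setting this equal to supply: 796 - 3Ps = -180 + 6Ps, so Ps = 976/9.
Buyers pay Pb = 976/9 − 49 = 535/9; Q' = -180 + 6·(976/9) = 1412/3.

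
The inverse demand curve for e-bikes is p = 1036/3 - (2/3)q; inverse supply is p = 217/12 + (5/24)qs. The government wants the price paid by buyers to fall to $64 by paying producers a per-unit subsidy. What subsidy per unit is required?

At a buyer price of 64, quantity demanded is 518 − 1.5·64 = 422.
Sellers supply 422 only when they receive ps = 217/12 + (5/24)·422 = 106.
s = ps − pb = 106 − 64 = 42.

Required subsidy s = $42 per unit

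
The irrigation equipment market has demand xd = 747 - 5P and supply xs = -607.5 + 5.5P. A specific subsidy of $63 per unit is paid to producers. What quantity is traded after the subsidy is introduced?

Pre-subsidy: 747 - 5P = -607.5 + 5.5P gives P* = 129, x* = 102.
With the subsidy, sellers receive Ps = Pb + 63 for each unit, where Pb is the price buyers pay.
Supply in terms of Pb becomes xs = -607.5 + 5.5(Pb + 63) = -261 + 5.5Pb. Setting this equal to demand: 747 - 5Pb = -261 + 5.5Pb, so Pb = 96.
Sellers receive Ps = 96 + 63 = 159; x' = 747 − 5·96 = 267.

x' = 267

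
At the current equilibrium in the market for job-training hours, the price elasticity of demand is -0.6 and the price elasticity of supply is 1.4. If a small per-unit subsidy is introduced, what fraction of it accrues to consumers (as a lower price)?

Consumer share = 0.7

For a small subsidy around the equilibrium, the benefit split depends on the relative slopes, which at a point are proportional to the elasticities.
Buyer share = εs/(εs + |εd|) = 1.4/(1.4 + 0.6) = 0.7; seller share = |εd|/(εs + |εd|) = 0.3.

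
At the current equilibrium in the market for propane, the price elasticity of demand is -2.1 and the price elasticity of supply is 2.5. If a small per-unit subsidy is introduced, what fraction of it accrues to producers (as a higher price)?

Producer share = 21/46

For a small subsidy around the equilibrium, the benefit split depends on the relative slopes, which at a point are proportional to the elasticities.
Buyer share = εs/(εs + |εd|) = 2.5/(2.5 + 2.1) = 25/46; seller share = |εd|/(εs + |εd|) = 21/46.
So producers capture 21/46 of the subsidy.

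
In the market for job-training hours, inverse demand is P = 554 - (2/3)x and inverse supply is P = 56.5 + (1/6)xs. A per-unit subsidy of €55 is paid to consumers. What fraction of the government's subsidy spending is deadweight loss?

DWL / government spending = 11/221

Pre-subsidy: 554 - (2/3)x = 56.5 + (1/6)x gives x* = 597 and P* = 156.
With the rebate, buyers effectively pay Pb = Ps − 55, where Ps is the price sellers receive.
On the curves, Pb = 554 - (2/3)x and Ps = 56.5 + (1/6)x; the wedge Ps − Pb = 55 gives 56.5 + (1/6)x − (554 - (2/3)x) = 55, so x' = 663.
Then Pb = 554 − (2/3)·663 = 112 and Ps = 56.5 + (1/6)·663 = 167.
ΔCS = ½(597 + 663)(156 − 112) = 27720; ΔPS = ½(597 + 663)(167 − 156) = 6930.
Government spending = 55 × 663 = 36465.
DWL = ½ × 55 × (663 − 597) = 1815; fraction = 1815 / 36465 = 11/221.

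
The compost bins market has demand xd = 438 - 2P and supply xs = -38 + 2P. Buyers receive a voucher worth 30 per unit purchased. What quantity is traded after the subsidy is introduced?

x' = 230

Pre-subsidy: 438 - 2P = -38 + 2P gives P* = 119, x* = 200.
With the rebate, buyers effectively pay Pb = Ps − 30, where Ps is the price sellers receive.
Demand in terms of Ps becomes xd = 438 − 2(Ps − 30) = 498 - 2Ps. Setting this equal to supply: 498 - 2Ps = -38 + 2Ps, so Ps = 134.
Buyers pay Pb = 134 − 30 = 104; x' = -38 + 2·134 = 230.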